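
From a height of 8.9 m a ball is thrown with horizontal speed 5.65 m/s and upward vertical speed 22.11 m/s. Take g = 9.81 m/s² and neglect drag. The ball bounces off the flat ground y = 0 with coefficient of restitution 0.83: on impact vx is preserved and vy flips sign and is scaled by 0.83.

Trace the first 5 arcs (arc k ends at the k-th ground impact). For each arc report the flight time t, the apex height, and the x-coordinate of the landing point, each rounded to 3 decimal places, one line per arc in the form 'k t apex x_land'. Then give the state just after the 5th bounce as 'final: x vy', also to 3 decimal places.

1 4.880 33.816 27.569
2 4.359 23.296 52.195
3 3.618 16.049 72.635
4 3.003 11.056 89.600
5 2.492 7.616 103.681
final: 103.681 10.146

Arc 1: start y=8.900, vy=22.110 → t=4.880, apex=33.816, x_land=27.569, impact vy=-25.758
  bounce: vy ← 0.83·25.758 = 21.379
Arc 2: start y=0.000, vy=21.379 → t=4.359, apex=23.296, x_land=52.195, impact vy=-21.379
  bounce: vy ← 0.83·21.379 = 17.745
Arc 3: start y=0.000, vy=17.745 → t=3.618, apex=16.049, x_land=72.635, impact vy=-17.745
  bounce: vy ← 0.83·17.745 = 14.728
Arc 4: start y=0.000, vy=14.728 → t=3.003, apex=11.056, x_land=89.600, impact vy=-14.728
  bounce: vy ← 0.83·14.728 = 12.224
Arc 5: start y=0.000, vy=12.224 → t=2.492, apex=7.616, x_land=103.681, impact vy=-12.224
  bounce: vy ← 0.83·12.224 = 10.146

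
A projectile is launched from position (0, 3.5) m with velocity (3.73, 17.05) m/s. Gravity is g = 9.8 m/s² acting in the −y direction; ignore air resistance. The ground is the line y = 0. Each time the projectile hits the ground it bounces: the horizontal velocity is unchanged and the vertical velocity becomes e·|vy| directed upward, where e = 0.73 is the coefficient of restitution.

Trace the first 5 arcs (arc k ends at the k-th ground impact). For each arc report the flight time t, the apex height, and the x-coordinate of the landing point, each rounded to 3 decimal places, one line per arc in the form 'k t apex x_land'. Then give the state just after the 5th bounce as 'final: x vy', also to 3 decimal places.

1 3.674 18.332 13.704
2 2.824 9.769 24.237
3 2.061 5.206 31.927
4 1.505 2.774 37.540
5 1.099 1.478 41.638
final: 41.638 3.930

Arc 1: start y=3.500, vy=17.050 → t=3.674, apex=18.332, x_land=13.704, impact vy=-18.955
  bounce: vy ← 0.73·18.955 = 13.837
Arc 2: start y=0.000, vy=13.837 → t=2.824, apex=9.769, x_land=24.237, impact vy=-13.837
  bounce: vy ← 0.73·13.837 = 10.101
Arc 3: start y=0.000, vy=10.101 → t=2.061, apex=5.206, x_land=31.927, impact vy=-10.101
  bounce: vy ← 0.73·10.101 = 7.374
Arc 4: start y=0.000, vy=7.374 → t=1.505, apex=2.774, x_land=37.540, impact vy=-7.374
  bounce: vy ← 0.73·7.374 = 5.383
Arc 5: start y=0.000, vy=5.383 → t=1.099, apex=1.478, x_land=41.638, impact vy=-5.383
  bounce: vy ← 0.73·5.383 = 3.930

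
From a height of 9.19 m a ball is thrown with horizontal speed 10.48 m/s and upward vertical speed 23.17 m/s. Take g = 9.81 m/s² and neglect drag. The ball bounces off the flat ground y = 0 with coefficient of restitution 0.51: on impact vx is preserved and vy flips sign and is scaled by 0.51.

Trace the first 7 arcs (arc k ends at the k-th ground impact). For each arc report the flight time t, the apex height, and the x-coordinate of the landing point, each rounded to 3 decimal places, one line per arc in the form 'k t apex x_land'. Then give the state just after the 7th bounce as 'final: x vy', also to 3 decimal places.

1 5.092 36.552 53.361
2 2.784 9.507 82.542
3 1.420 2.473 97.424
4 0.724 0.643 105.014
5 0.369 0.167 108.885
6 0.188 0.044 110.859
7 0.096 0.011 111.866
final: 111.866 0.240

Arc 1: start y=9.190, vy=23.170 → t=5.092, apex=36.552, x_land=53.361, impact vy=-26.780
  bounce: vy ← 0.51·26.780 = 13.658
Arc 2: start y=0.000, vy=13.658 → t=2.784, apex=9.507, x_land=82.542, impact vy=-13.658
  bounce: vy ← 0.51·13.658 = 6.965
Arc 3: start y=0.000, vy=6.965 → t=1.420, apex=2.473, x_land=97.424, impact vy=-6.965
  bounce: vy ← 0.51·6.965 = 3.552
Arc 4: start y=0.000, vy=3.552 → t=0.724, apex=0.643, x_land=105.014, impact vy=-3.552
  bounce: vy ← 0.51·3.552 = 1.812
Arc 5: start y=0.000, vy=1.812 → t=0.369, apex=0.167, x_land=108.885, impact vy=-1.812
  bounce: vy ← 0.51·1.812 = 0.924
Arc 6: start y=0.000, vy=0.924 → t=0.188, apex=0.044, x_land=110.859, impact vy=-0.924
  bounce: vy ← 0.51·0.924 = 0.471
Arc 7: start y=0.000, vy=0.471 → t=0.096, apex=0.011, x_land=111.866, impact vy=-0.471
  bounce: vy ← 0.51·0.471 = 0.240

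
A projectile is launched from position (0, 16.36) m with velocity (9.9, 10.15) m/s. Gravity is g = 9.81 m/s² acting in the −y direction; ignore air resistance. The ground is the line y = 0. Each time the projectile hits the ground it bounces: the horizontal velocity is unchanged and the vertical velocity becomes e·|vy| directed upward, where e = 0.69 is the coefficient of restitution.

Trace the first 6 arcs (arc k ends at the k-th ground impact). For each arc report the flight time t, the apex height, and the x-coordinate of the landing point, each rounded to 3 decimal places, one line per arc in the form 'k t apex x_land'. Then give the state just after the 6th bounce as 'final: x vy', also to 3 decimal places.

1 3.134 21.611 31.023
2 2.897 10.289 59.700
3 1.999 4.899 79.487
4 1.379 2.332 93.140
5 0.952 1.110 102.561
6 0.657 0.529 109.061
final: 109.061 2.222

Arc 1: start y=16.360, vy=10.150 → t=3.134, apex=21.611, x_land=31.023, impact vy=-20.591
  bounce: vy ← 0.69·20.591 = 14.208
Arc 2: start y=0.000, vy=14.208 → t=2.897, apex=10.289, x_land=59.700, impact vy=-14.208
  bounce: vy ← 0.69·14.208 = 9.804
Arc 3: start y=0.000, vy=9.804 → t=1.999, apex=4.899, x_land=79.487, impact vy=-9.804
  bounce: vy ← 0.69·9.804 = 6.764
Arc 4: start y=0.000, vy=6.764 → t=1.379, apex=2.332, x_land=93.140, impact vy=-6.764
  bounce: vy ← 0.69·6.764 = 4.667
Arc 5: start y=0.000, vy=4.667 → t=0.952, apex=1.110, x_land=102.561, impact vy=-4.667
  bounce: vy ← 0.69·4.667 = 3.221
Arc 6: start y=0.000, vy=3.221 → t=0.657, apex=0.529, x_land=109.061, impact vy=-3.221
  bounce: vy ← 0.69·3.221 = 2.222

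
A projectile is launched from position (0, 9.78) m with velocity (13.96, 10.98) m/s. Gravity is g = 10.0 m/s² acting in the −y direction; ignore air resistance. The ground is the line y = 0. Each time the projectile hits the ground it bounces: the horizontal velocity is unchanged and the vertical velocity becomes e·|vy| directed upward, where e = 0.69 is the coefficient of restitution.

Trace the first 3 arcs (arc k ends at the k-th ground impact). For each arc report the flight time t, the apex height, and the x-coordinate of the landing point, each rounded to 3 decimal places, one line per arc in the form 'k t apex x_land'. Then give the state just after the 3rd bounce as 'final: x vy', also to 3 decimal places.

1 2.876 15.808 40.150
2 2.454 7.526 74.405
3 1.693 3.583 98.040
final: 98.040 5.841

Arc 1: start y=9.780, vy=10.980 → t=2.876, apex=15.808, x_land=40.150, impact vy=-17.781
  bounce: vy ← 0.69·17.781 = 12.269
Arc 2: start y=0.000, vy=12.269 → t=2.454, apex=7.526, x_land=74.405, impact vy=-12.269
  bounce: vy ← 0.69·12.269 = 8.465
Arc 3: start y=0.000, vy=8.465 → t=1.693, apex=3.583, x_land=98.040, impact vy=-8.465
  bounce: vy ← 0.69·8.465 = 5.841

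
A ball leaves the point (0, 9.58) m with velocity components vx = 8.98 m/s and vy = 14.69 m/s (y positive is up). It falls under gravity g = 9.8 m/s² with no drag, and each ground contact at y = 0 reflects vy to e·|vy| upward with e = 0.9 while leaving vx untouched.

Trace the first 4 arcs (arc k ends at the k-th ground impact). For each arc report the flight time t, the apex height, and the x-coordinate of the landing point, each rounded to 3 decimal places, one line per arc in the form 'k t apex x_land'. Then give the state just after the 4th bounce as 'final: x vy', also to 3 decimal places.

Arc 1: start y=9.580, vy=14.690 → t=3.549, apex=20.590, x_land=31.869, impact vy=-20.089
  bounce: vy ← 0.9·20.089 = 18.080
Arc 2: start y=0.000, vy=18.080 → t=3.690, apex=16.678, x_land=65.003, impact vy=-18.080
  bounce: vy ← 0.9·18.080 = 16.272
Arc 3: start y=0.000, vy=16.272 → t=3.321, apex=13.509, x_land=94.824, impact vy=-16.272
  bounce: vy ← 0.9·16.272 = 14.645
Arc 4: start y=0.000, vy=14.645 → t=2.989, apex=10.942, x_land=121.663, impact vy=-14.645
  bounce: vy ← 0.9·14.645 = 13.180

1 3.549 20.590 31.869
2 3.690 16.678 65.003
3 3.321 13.509 94.824
4 2.989 10.942 121.663
final: 121.663 13.180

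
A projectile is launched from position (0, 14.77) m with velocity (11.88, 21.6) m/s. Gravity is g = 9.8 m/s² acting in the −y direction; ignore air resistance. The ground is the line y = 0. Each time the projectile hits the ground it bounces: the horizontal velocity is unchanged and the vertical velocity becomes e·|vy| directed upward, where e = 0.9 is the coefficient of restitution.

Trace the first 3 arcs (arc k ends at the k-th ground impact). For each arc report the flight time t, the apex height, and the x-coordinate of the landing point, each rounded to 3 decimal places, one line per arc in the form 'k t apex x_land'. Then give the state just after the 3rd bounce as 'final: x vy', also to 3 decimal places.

Arc 1: start y=14.770, vy=21.600 → t=5.010, apex=38.574, x_land=59.517, impact vy=-27.496
  bounce: vy ← 0.9·27.496 = 24.747
Arc 2: start y=0.000, vy=24.747 → t=5.050, apex=31.245, x_land=119.515, impact vy=-24.747
  bounce: vy ← 0.9·24.747 = 22.272
Arc 3: start y=0.000, vy=22.272 → t=4.545, apex=25.308, x_land=173.514, impact vy=-22.272
  bounce: vy ← 0.9·22.272 = 20.045

1 5.010 38.574 59.517
2 5.050 31.245 119.515
3 4.545 25.308 173.514
final: 173.514 20.045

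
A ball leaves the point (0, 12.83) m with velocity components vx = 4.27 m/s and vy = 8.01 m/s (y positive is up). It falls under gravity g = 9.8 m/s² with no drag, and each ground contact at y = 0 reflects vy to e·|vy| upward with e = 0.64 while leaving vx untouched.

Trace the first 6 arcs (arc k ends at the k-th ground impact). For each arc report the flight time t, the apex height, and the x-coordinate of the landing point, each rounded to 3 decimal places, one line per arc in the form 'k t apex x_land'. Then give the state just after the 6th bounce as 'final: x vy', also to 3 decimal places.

1 2.630 16.103 11.231
2 2.320 6.596 21.139
3 1.485 2.702 27.481
4 0.950 1.107 31.539
5 0.608 0.453 34.136
6 0.389 0.186 35.799
final: 35.799 1.221

Arc 1: start y=12.830, vy=8.010 → t=2.630, apex=16.103, x_land=11.231, impact vy=-17.766
  bounce: vy ← 0.64·17.766 = 11.370
Arc 2: start y=0.000, vy=11.370 → t=2.320, apex=6.596, x_land=21.139, impact vy=-11.370
  bounce: vy ← 0.64·11.370 = 7.277
Arc 3: start y=0.000, vy=7.277 → t=1.485, apex=2.702, x_land=27.481, impact vy=-7.277
  bounce: vy ← 0.64·7.277 = 4.657
Arc 4: start y=0.000, vy=4.657 → t=0.950, apex=1.107, x_land=31.539, impact vy=-4.657
  bounce: vy ← 0.64·4.657 = 2.981
Arc 5: start y=0.000, vy=2.981 → t=0.608, apex=0.453, x_land=34.136, impact vy=-2.981
  bounce: vy ← 0.64·2.981 = 1.908
Arc 6: start y=0.000, vy=1.908 → t=0.389, apex=0.186, x_land=35.799, impact vy=-1.908
  bounce: vy ← 0.64·1.908 = 1.221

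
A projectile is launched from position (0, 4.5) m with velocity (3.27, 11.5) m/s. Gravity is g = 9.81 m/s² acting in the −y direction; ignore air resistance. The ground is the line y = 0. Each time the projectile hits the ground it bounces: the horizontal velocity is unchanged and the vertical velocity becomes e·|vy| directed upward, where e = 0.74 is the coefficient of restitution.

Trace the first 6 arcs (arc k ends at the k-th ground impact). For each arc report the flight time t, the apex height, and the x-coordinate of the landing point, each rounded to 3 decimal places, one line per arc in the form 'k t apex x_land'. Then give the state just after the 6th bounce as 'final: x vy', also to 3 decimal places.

1 2.686 11.241 8.784
2 2.240 6.155 16.110
3 1.658 3.371 21.531
4 1.227 1.846 25.543
5 0.908 1.011 28.512
6 0.672 0.553 30.709
final: 30.709 2.439

Arc 1: start y=4.500, vy=11.500 → t=2.686, apex=11.241, x_land=8.784, impact vy=-14.851
  bounce: vy ← 0.74·14.851 = 10.989
Arc 2: start y=0.000, vy=10.989 → t=2.240, apex=6.155, x_land=16.110, impact vy=-10.989
  bounce: vy ← 0.74·10.989 = 8.132
Arc 3: start y=0.000, vy=8.132 → t=1.658, apex=3.371, x_land=21.531, impact vy=-8.132
  bounce: vy ← 0.74·8.132 = 6.018
Arc 4: start y=0.000, vy=6.018 → t=1.227, apex=1.846, x_land=25.543, impact vy=-6.018
  bounce: vy ← 0.74·6.018 = 4.453
Arc 5: start y=0.000, vy=4.453 → t=0.908, apex=1.011, x_land=28.512, impact vy=-4.453
  bounce: vy ← 0.74·4.453 = 3.295
Arc 6: start y=0.000, vy=3.295 → t=0.672, apex=0.553, x_land=30.709, impact vy=-3.295
  bounce: vy ← 0.74·3.295 = 2.439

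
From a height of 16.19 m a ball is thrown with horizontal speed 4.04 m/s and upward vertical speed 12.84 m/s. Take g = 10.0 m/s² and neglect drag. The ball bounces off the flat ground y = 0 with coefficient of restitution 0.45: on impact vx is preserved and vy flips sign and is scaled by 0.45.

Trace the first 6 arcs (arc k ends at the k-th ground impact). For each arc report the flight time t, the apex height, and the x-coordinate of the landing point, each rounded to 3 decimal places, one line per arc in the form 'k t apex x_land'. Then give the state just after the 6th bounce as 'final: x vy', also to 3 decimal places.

Arc 1: start y=16.190, vy=12.840 → t=3.495, apex=24.433, x_land=14.118, impact vy=-22.106
  bounce: vy ← 0.45·22.106 = 9.948
Arc 2: start y=0.000, vy=9.948 → t=1.990, apex=4.948, x_land=22.156, impact vy=-9.948
  bounce: vy ← 0.45·9.948 = 4.476
Arc 3: start y=0.000, vy=4.476 → t=0.895, apex=1.002, x_land=25.773, impact vy=-4.476
  bounce: vy ← 0.45·4.476 = 2.014
Arc 4: start y=0.000, vy=2.014 → t=0.403, apex=0.203, x_land=27.400, impact vy=-2.014
  bounce: vy ← 0.45·2.014 = 0.906
Arc 5: start y=0.000, vy=0.906 → t=0.181, apex=0.041, x_land=28.133, impact vy=-0.906
  bounce: vy ← 0.45·0.906 = 0.408
Arc 6: start y=0.000, vy=0.408 → t=0.082, apex=0.008, x_land=28.462, impact vy=-0.408
  bounce: vy ← 0.45·0.408 = 0.184

1 3.495 24.433 14.118
2 1.990 4.948 22.156
3 0.895 1.002 25.773
4 0.403 0.203 27.400
5 0.181 0.041 28.133
6 0.082 0.008 28.462
final: 28.462 0.184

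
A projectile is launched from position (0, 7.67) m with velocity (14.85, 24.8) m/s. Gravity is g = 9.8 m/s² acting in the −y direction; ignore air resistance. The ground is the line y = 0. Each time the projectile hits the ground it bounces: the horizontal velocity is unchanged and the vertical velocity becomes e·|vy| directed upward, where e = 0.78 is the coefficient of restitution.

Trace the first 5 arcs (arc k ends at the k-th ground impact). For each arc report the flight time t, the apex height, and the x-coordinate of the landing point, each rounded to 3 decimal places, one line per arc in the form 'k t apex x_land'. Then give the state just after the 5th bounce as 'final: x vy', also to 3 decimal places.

1 5.354 39.050 79.501
2 4.404 23.758 144.899
3 3.435 14.454 195.909
4 2.679 8.794 235.697
5 2.090 5.350 266.731
final: 266.731 7.987

Arc 1: start y=7.670, vy=24.800 → t=5.354, apex=39.050, x_land=79.501, impact vy=-27.665
  bounce: vy ← 0.78·27.665 = 21.579
Arc 2: start y=0.000, vy=21.579 → t=4.404, apex=23.758, x_land=144.899, impact vy=-21.579
  bounce: vy ← 0.78·21.579 = 16.832
Arc 3: start y=0.000, vy=16.832 → t=3.435, apex=14.454, x_land=195.909, impact vy=-16.832
  bounce: vy ← 0.78·16.832 = 13.129
Arc 4: start y=0.000, vy=13.129 → t=2.679, apex=8.794, x_land=235.697, impact vy=-13.129
  bounce: vy ← 0.78·13.129 = 10.240
Arc 5: start y=0.000, vy=10.240 → t=2.090, apex=5.350, x_land=266.731, impact vy=-10.240
  bounce: vy ← 0.78·10.240 = 7.987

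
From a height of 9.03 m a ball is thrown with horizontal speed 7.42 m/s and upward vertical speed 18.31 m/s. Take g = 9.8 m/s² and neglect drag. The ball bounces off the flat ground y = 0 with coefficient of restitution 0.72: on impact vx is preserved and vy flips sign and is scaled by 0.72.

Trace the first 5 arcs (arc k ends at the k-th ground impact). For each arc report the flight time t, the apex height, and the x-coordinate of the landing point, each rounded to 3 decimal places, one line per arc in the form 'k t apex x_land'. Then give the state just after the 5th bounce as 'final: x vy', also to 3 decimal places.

1 4.178 26.135 31.000
2 3.326 13.548 55.676
3 2.394 7.023 73.443
4 1.724 3.641 86.235
5 1.241 1.887 95.445
final: 95.445 4.379

Arc 1: start y=9.030, vy=18.310 → t=4.178, apex=26.135, x_land=31.000, impact vy=-22.633
  bounce: vy ← 0.72·22.633 = 16.296
Arc 2: start y=0.000, vy=16.296 → t=3.326, apex=13.548, x_land=55.676, impact vy=-16.296
  bounce: vy ← 0.72·16.296 = 11.733
Arc 3: start y=0.000, vy=11.733 → t=2.394, apex=7.023, x_land=73.443, impact vy=-11.733
  bounce: vy ← 0.72·11.733 = 8.448
Arc 4: start y=0.000, vy=8.448 → t=1.724, apex=3.641, x_land=86.235, impact vy=-8.448
  bounce: vy ← 0.72·8.448 = 6.082
Arc 5: start y=0.000, vy=6.082 → t=1.241, apex=1.887, x_land=95.445, impact vy=-6.082
  bounce: vy ← 0.72·6.082 = 4.379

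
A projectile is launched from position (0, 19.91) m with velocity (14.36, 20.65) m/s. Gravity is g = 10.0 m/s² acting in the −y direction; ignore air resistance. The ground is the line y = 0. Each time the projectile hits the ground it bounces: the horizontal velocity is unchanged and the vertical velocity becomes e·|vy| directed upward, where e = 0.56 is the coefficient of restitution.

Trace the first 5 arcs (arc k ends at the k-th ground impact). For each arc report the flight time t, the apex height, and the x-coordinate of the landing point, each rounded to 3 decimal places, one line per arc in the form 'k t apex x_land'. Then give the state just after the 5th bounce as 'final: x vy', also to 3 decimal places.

1 4.937 41.231 70.890
2 3.216 12.930 117.075
3 1.801 4.055 142.938
4 1.009 1.272 157.422
5 0.565 0.399 165.533
final: 165.533 1.581

Arc 1: start y=19.910, vy=20.650 → t=4.937, apex=41.231, x_land=70.890, impact vy=-28.716
  bounce: vy ← 0.56·28.716 = 16.081
Arc 2: start y=0.000, vy=16.081 → t=3.216, apex=12.930, x_land=117.075, impact vy=-16.081
  bounce: vy ← 0.56·16.081 = 9.005
Arc 3: start y=0.000, vy=9.005 → t=1.801, apex=4.055, x_land=142.938, impact vy=-9.005
  bounce: vy ← 0.56·9.005 = 5.043
Arc 4: start y=0.000, vy=5.043 → t=1.009, apex=1.272, x_land=157.422, impact vy=-5.043
  bounce: vy ← 0.56·5.043 = 2.824
Arc 5: start y=0.000, vy=2.824 → t=0.565, apex=0.399, x_land=165.533, impact vy=-2.824
  bounce: vy ← 0.56·2.824 = 1.581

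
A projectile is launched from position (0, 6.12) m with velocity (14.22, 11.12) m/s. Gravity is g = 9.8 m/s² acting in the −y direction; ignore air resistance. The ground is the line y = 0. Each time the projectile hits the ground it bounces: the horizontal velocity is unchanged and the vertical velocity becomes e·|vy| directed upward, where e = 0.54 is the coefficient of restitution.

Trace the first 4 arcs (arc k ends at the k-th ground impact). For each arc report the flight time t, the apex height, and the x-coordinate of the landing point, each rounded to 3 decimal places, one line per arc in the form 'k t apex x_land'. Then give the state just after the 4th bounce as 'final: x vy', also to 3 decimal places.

Arc 1: start y=6.120, vy=11.120 → t=2.727, apex=12.429, x_land=38.783, impact vy=-15.608
  bounce: vy ← 0.54·15.608 = 8.428
Arc 2: start y=0.000, vy=8.428 → t=1.720, apex=3.624, x_land=63.242, impact vy=-8.428
  bounce: vy ← 0.54·8.428 = 4.551
Arc 3: start y=0.000, vy=4.551 → t=0.929, apex=1.057, x_land=76.450, impact vy=-4.551
  bounce: vy ← 0.54·4.551 = 2.458
Arc 4: start y=0.000, vy=2.458 → t=0.502, apex=0.308, x_land=83.582, impact vy=-2.458
  bounce: vy ← 0.54·2.458 = 1.327

1 2.727 12.429 38.783
2 1.720 3.624 63.242
3 0.929 1.057 76.450
4 0.502 0.308 83.582
final: 83.582 1.327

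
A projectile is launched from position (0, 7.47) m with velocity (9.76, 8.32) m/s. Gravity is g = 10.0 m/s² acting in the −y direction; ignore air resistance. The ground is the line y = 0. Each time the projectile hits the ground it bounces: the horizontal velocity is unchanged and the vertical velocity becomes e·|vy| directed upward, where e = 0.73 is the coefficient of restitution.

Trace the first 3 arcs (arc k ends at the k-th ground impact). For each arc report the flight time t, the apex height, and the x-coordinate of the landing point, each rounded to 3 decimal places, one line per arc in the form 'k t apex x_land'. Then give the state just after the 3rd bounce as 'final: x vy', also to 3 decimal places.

Arc 1: start y=7.470, vy=8.320 → t=2.311, apex=10.931, x_land=22.551, impact vy=-14.786
  bounce: vy ← 0.73·14.786 = 10.794
Arc 2: start y=0.000, vy=10.794 → t=2.159, apex=5.825, x_land=43.621, impact vy=-10.794
  bounce: vy ← 0.73·10.794 = 7.879
Arc 3: start y=0.000, vy=7.879 → t=1.576, apex=3.104, x_land=59.001, impact vy=-7.879
  bounce: vy ← 0.73·7.879 = 5.752

1 2.311 10.931 22.551
2 2.159 5.825 43.621
3 1.576 3.104 59.001
final: 59.001 5.752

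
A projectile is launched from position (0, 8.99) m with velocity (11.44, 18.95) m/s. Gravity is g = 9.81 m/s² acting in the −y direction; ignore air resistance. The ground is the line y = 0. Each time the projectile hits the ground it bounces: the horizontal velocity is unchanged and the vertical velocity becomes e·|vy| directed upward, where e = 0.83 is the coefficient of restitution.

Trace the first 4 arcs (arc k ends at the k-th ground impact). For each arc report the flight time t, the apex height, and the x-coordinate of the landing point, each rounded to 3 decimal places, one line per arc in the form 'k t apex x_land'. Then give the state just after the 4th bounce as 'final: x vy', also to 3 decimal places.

1 4.291 27.293 49.084
2 3.916 18.802 93.880
3 3.250 12.953 131.061
4 2.698 8.923 161.921
final: 161.921 10.982

Arc 1: start y=8.990, vy=18.950 → t=4.291, apex=27.293, x_land=49.084, impact vy=-23.141
  bounce: vy ← 0.83·23.141 = 19.207
Arc 2: start y=0.000, vy=19.207 → t=3.916, apex=18.802, x_land=93.880, impact vy=-19.207
  bounce: vy ← 0.83·19.207 = 15.942
Arc 3: start y=0.000, vy=15.942 → t=3.250, apex=12.953, x_land=131.061, impact vy=-15.942
  bounce: vy ← 0.83·15.942 = 13.231
Arc 4: start y=0.000, vy=13.231 → t=2.698, apex=8.923, x_land=161.921, impact vy=-13.231
  bounce: vy ← 0.83·13.231 = 10.982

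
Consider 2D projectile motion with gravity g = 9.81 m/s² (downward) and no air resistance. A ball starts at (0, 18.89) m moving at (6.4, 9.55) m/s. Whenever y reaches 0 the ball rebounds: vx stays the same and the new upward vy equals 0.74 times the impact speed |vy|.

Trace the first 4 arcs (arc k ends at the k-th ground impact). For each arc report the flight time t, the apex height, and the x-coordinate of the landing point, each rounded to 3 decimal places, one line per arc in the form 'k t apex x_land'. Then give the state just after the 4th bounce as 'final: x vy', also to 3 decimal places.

1 3.164 23.538 20.250
2 3.242 12.890 41.000
3 2.399 7.058 56.355
4 1.775 3.865 67.717
final: 67.717 6.444

Arc 1: start y=18.890, vy=9.550 → t=3.164, apex=23.538, x_land=20.250, impact vy=-21.490
  bounce: vy ← 0.74·21.490 = 15.903
Arc 2: start y=0.000, vy=15.903 → t=3.242, apex=12.890, x_land=41.000, impact vy=-15.903
  bounce: vy ← 0.74·15.903 = 11.768
Arc 3: start y=0.000, vy=11.768 → t=2.399, apex=7.058, x_land=56.355, impact vy=-11.768
  bounce: vy ← 0.74·11.768 = 8.708
Arc 4: start y=0.000, vy=8.708 → t=1.775, apex=3.865, x_land=67.717, impact vy=-8.708
  bounce: vy ← 0.74·8.708 = 6.444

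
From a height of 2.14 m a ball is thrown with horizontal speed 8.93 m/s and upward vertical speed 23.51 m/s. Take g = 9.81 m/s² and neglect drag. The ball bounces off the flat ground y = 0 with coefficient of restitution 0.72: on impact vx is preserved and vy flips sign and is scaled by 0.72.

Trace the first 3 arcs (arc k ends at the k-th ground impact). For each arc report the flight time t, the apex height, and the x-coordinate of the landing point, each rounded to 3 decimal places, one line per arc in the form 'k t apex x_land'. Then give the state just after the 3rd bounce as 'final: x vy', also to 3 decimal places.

1 4.882 30.311 43.600
2 3.580 15.713 75.567
3 2.577 8.146 98.583
final: 98.583 9.102

Arc 1: start y=2.140, vy=23.510 → t=4.882, apex=30.311, x_land=43.600, impact vy=-24.387
  bounce: vy ← 0.72·24.387 = 17.558
Arc 2: start y=0.000, vy=17.558 → t=3.580, apex=15.713, x_land=75.567, impact vy=-17.558
  bounce: vy ← 0.72·17.558 = 12.642
Arc 3: start y=0.000, vy=12.642 → t=2.577, apex=8.146, x_land=98.583, impact vy=-12.642
  bounce: vy ← 0.72·12.642 = 9.102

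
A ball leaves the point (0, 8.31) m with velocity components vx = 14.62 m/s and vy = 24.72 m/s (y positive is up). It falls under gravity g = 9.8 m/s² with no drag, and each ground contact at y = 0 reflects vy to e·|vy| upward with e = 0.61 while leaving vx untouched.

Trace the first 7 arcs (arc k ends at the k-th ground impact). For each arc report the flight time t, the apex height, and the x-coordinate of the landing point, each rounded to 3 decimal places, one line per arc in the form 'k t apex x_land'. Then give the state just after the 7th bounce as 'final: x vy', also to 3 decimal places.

1 5.361 39.487 78.381
2 3.463 14.693 129.015
3 2.113 5.467 159.901
4 1.289 2.034 178.742
5 0.786 0.757 190.235
6 0.480 0.282 197.246
7 0.293 0.105 201.522
final: 201.522 0.874

Arc 1: start y=8.310, vy=24.720 → t=5.361, apex=39.487, x_land=78.381, impact vy=-27.820
  bounce: vy ← 0.61·27.820 = 16.970
Arc 2: start y=0.000, vy=16.970 → t=3.463, apex=14.693, x_land=129.015, impact vy=-16.970
  bounce: vy ← 0.61·16.970 = 10.352
Arc 3: start y=0.000, vy=10.352 → t=2.113, apex=5.467, x_land=159.901, impact vy=-10.352
  bounce: vy ← 0.61·10.352 = 6.315
Arc 4: start y=0.000, vy=6.315 → t=1.289, apex=2.034, x_land=178.742, impact vy=-6.315
  bounce: vy ← 0.61·6.315 = 3.852
Arc 5: start y=0.000, vy=3.852 → t=0.786, apex=0.757, x_land=190.235, impact vy=-3.852
  bounce: vy ← 0.61·3.852 = 2.350
Arc 6: start y=0.000, vy=2.350 → t=0.480, apex=0.282, x_land=197.246, impact vy=-2.350
  bounce: vy ← 0.61·2.350 = 1.433
Arc 7: start y=0.000, vy=1.433 → t=0.293, apex=0.105, x_land=201.522, impact vy=-1.433
  bounce: vy ← 0.61·1.433 = 0.874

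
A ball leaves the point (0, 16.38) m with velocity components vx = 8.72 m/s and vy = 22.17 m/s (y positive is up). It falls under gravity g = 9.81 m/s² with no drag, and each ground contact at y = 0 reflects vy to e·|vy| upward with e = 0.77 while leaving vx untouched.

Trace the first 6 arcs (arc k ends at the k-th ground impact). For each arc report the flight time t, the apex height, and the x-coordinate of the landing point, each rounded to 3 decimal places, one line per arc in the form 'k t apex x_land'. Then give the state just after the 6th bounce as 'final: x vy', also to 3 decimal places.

Arc 1: start y=16.380, vy=22.170 → t=5.166, apex=41.431, x_land=45.050, impact vy=-28.511
  bounce: vy ← 0.77·28.511 = 21.954
Arc 2: start y=0.000, vy=21.954 → t=4.476, apex=24.565, x_land=84.078, impact vy=-21.954
  bounce: vy ← 0.77·21.954 = 16.904
Arc 3: start y=0.000, vy=16.904 → t=3.446, apex=14.564, x_land=114.130, impact vy=-16.904
  bounce: vy ← 0.77·16.904 = 13.016
Arc 4: start y=0.000, vy=13.016 → t=2.654, apex=8.635, x_land=137.270, impact vy=-13.016
  bounce: vy ← 0.77·13.016 = 10.023
Arc 5: start y=0.000, vy=10.023 → t=2.043, apex=5.120, x_land=155.088, impact vy=-10.023
  bounce: vy ← 0.77·10.023 = 7.717
Arc 6: start y=0.000, vy=7.717 → t=1.573, apex=3.036, x_land=168.808, impact vy=-7.717
  bounce: vy ← 0.77·7.717 = 5.942

1 5.166 41.431 45.050
2 4.476 24.565 84.078
3 3.446 14.564 114.130
4 2.654 8.635 137.270
5 2.043 5.120 155.088
6 1.573 3.036 168.808
final: 168.808 5.942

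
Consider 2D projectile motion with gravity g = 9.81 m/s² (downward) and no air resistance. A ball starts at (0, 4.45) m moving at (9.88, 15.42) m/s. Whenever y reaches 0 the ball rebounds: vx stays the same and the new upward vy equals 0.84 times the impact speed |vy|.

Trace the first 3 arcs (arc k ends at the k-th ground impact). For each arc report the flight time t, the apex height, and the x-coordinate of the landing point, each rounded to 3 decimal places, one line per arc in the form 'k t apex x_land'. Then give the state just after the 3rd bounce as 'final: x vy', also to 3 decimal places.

Arc 1: start y=4.450, vy=15.420 → t=3.410, apex=16.569, x_land=33.689, impact vy=-18.030
  bounce: vy ← 0.84·18.030 = 15.145
Arc 2: start y=0.000, vy=15.145 → t=3.088, apex=11.691, x_land=64.196, impact vy=-15.145
  bounce: vy ← 0.84·15.145 = 12.722
Arc 3: start y=0.000, vy=12.722 → t=2.594, apex=8.249, x_land=89.821, impact vy=-12.722
  bounce: vy ← 0.84·12.722 = 10.687

1 3.410 16.569 33.689
2 3.088 11.691 64.196
3 2.594 8.249 89.821
final: 89.821 10.687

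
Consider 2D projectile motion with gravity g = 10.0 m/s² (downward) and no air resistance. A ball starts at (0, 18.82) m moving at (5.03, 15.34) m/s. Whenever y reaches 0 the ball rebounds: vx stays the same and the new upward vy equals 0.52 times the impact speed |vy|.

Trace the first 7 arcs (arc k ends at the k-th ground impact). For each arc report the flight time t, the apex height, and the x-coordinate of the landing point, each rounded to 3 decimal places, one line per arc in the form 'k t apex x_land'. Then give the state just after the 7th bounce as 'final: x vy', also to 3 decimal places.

1 4.007 30.586 20.157
2 2.572 8.270 33.095
3 1.338 2.236 39.823
4 0.696 0.605 43.321
5 0.362 0.164 45.141
6 0.188 0.044 46.087
7 0.098 0.012 46.578
final: 46.578 0.254

Arc 1: start y=18.820, vy=15.340 → t=4.007, apex=30.586, x_land=20.157, impact vy=-24.733
  bounce: vy ← 0.52·24.733 = 12.861
Arc 2: start y=0.000, vy=12.861 → t=2.572, apex=8.270, x_land=33.095, impact vy=-12.861
  bounce: vy ← 0.52·12.861 = 6.688
Arc 3: start y=0.000, vy=6.688 → t=1.338, apex=2.236, x_land=39.823, impact vy=-6.688
  bounce: vy ← 0.52·6.688 = 3.478
Arc 4: start y=0.000, vy=3.478 → t=0.696, apex=0.605, x_land=43.321, impact vy=-3.478
  bounce: vy ← 0.52·3.478 = 1.808
Arc 5: start y=0.000, vy=1.808 → t=0.362, apex=0.164, x_land=45.141, impact vy=-1.808
  bounce: vy ← 0.52·1.808 = 0.940
Arc 6: start y=0.000, vy=0.940 → t=0.188, apex=0.044, x_land=46.087, impact vy=-0.940
  bounce: vy ← 0.52·0.940 = 0.489
Arc 7: start y=0.000, vy=0.489 → t=0.098, apex=0.012, x_land=46.578, impact vy=-0.489
  bounce: vy ← 0.52·0.489 = 0.254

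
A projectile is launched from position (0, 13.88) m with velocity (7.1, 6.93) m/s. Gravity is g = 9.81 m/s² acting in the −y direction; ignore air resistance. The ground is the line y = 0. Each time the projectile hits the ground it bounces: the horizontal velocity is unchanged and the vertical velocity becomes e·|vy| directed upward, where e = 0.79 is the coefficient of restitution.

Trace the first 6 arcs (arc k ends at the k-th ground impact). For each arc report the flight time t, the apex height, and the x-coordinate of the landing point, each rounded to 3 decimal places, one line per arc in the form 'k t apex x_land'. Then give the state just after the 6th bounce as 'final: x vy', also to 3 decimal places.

Arc 1: start y=13.880, vy=6.930 → t=2.531, apex=16.328, x_land=17.970, impact vy=-17.898
  bounce: vy ← 0.79·17.898 = 14.140
Arc 2: start y=0.000, vy=14.140 → t=2.883, apex=10.190, x_land=38.437, impact vy=-14.140
  bounce: vy ← 0.79·14.140 = 11.170
Arc 3: start y=0.000, vy=11.170 → t=2.277, apex=6.360, x_land=54.606, impact vy=-11.170
  bounce: vy ← 0.79·11.170 = 8.825
Arc 4: start y=0.000, vy=8.825 → t=1.799, apex=3.969, x_land=67.379, impact vy=-8.825
  bounce: vy ← 0.79·8.825 = 6.971
Arc 5: start y=0.000, vy=6.971 → t=1.421, apex=2.477, x_land=77.471, impact vy=-6.971
  bounce: vy ← 0.79·6.971 = 5.507
Arc 6: start y=0.000, vy=5.507 → t=1.123, apex=1.546, x_land=85.443, impact vy=-5.507
  bounce: vy ← 0.79·5.507 = 4.351

1 2.531 16.328 17.970
2 2.883 10.190 38.437
3 2.277 6.360 54.606
4 1.799 3.969 67.379
5 1.421 2.477 77.471
6 1.123 1.546 85.443
final: 85.443 4.351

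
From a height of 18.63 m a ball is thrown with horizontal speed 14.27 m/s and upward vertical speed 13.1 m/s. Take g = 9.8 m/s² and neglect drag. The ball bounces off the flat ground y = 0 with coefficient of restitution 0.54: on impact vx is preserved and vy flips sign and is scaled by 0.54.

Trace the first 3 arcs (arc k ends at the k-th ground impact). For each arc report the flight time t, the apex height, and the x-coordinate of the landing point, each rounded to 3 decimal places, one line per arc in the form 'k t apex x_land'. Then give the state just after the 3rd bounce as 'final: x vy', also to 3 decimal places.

Arc 1: start y=18.630, vy=13.100 → t=3.701, apex=27.386, x_land=52.811, impact vy=-23.168
  bounce: vy ← 0.54·23.168 = 12.511
Arc 2: start y=0.000, vy=12.511 → t=2.553, apex=7.986, x_land=89.245, impact vy=-12.511
  bounce: vy ← 0.54·12.511 = 6.756
Arc 3: start y=0.000, vy=6.756 → t=1.379, apex=2.329, x_land=108.920, impact vy=-6.756
  bounce: vy ← 0.54·6.756 = 3.648

1 3.701 27.386 52.811
2 2.553 7.986 89.245
3 1.379 2.329 108.920
final: 108.920 3.648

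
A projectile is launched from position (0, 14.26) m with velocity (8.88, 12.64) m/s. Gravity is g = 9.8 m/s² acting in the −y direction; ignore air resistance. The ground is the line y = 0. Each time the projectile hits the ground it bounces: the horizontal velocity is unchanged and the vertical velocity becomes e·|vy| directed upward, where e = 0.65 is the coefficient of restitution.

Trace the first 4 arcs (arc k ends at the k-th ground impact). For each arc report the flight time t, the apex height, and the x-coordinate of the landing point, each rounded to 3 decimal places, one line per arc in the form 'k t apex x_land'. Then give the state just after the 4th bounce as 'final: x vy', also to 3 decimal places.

Arc 1: start y=14.260, vy=12.640 → t=3.428, apex=22.412, x_land=30.445, impact vy=-20.959
  bounce: vy ← 0.65·20.959 = 13.623
Arc 2: start y=0.000, vy=13.623 → t=2.780, apex=9.469, x_land=55.133, impact vy=-13.623
  bounce: vy ← 0.65·13.623 = 8.855
Arc 3: start y=0.000, vy=8.855 → t=1.807, apex=4.001, x_land=71.180, impact vy=-8.855
  bounce: vy ← 0.65·8.855 = 5.756
Arc 4: start y=0.000, vy=5.756 → t=1.175, apex=1.690, x_land=81.611, impact vy=-5.756
  bounce: vy ← 0.65·5.756 = 3.741

1 3.428 22.412 30.445
2 2.780 9.469 55.133
3 1.807 4.001 71.180
4 1.175 1.690 81.611
final: 81.611 3.741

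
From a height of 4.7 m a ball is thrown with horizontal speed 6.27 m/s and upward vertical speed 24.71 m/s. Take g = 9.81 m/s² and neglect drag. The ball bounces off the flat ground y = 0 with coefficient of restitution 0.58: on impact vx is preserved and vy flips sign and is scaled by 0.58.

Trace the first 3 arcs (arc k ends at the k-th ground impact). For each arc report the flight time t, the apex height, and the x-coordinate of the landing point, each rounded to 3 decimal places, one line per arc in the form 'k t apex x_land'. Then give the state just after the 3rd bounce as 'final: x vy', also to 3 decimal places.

Arc 1: start y=4.700, vy=24.710 → t=5.221, apex=35.820, x_land=32.737, impact vy=-26.510
  bounce: vy ← 0.58·26.510 = 15.376
Arc 2: start y=0.000, vy=15.376 → t=3.135, apex=12.050, x_land=52.392, impact vy=-15.376
  bounce: vy ← 0.58·15.376 = 8.918
Arc 3: start y=0.000, vy=8.918 → t=1.818, apex=4.054, x_land=63.792, impact vy=-8.918
  bounce: vy ← 0.58·8.918 = 5.172

1 5.221 35.820 32.737
2 3.135 12.050 52.392
3 1.818 4.054 63.792
final: 63.792 5.172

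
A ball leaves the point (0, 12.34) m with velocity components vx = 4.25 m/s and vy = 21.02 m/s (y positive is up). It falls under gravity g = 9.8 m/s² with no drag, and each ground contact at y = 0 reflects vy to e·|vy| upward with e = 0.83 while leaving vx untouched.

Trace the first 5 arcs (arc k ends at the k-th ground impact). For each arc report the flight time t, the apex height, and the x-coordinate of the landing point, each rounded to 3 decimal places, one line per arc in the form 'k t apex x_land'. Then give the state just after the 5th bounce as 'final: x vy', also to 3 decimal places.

1 4.813 34.883 20.455
2 4.429 24.031 39.279
3 3.676 16.555 54.903
4 3.051 11.405 67.870
5 2.533 7.857 78.634
final: 78.634 10.300

Arc 1: start y=12.340, vy=21.020 → t=4.813, apex=34.883, x_land=20.455, impact vy=-26.148
  bounce: vy ← 0.83·26.148 = 21.703
Arc 2: start y=0.000, vy=21.703 → t=4.429, apex=24.031, x_land=39.279, impact vy=-21.703
  bounce: vy ← 0.83·21.703 = 18.013
Arc 3: start y=0.000, vy=18.013 → t=3.676, apex=16.555, x_land=54.903, impact vy=-18.013
  bounce: vy ← 0.83·18.013 = 14.951
Arc 4: start y=0.000, vy=14.951 → t=3.051, apex=11.405, x_land=67.870, impact vy=-14.951
  bounce: vy ← 0.83·14.951 = 12.409
Arc 5: start y=0.000, vy=12.409 → t=2.533, apex=7.857, x_land=78.634, impact vy=-12.409
  bounce: vy ← 0.83·12.409 = 10.300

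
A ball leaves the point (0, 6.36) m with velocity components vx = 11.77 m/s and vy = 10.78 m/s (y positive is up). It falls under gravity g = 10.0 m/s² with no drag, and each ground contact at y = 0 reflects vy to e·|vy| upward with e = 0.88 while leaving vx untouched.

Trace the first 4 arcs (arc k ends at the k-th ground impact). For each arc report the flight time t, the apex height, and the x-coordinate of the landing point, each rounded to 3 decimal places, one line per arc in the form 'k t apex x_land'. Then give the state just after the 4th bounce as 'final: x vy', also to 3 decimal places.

Arc 1: start y=6.360, vy=10.780 → t=2.638, apex=12.170, x_land=31.051, impact vy=-15.602
  bounce: vy ← 0.88·15.602 = 13.729
Arc 2: start y=0.000, vy=13.729 → t=2.746, apex=9.425, x_land=63.370, impact vy=-13.729
  bounce: vy ← 0.88·13.729 = 12.082
Arc 3: start y=0.000, vy=12.082 → t=2.416, apex=7.299, x_land=91.811, impact vy=-12.082
  bounce: vy ← 0.88·12.082 = 10.632
Arc 4: start y=0.000, vy=10.632 → t=2.126, apex=5.652, x_land=116.838, impact vy=-10.632
  bounce: vy ← 0.88·10.632 = 9.356

1 2.638 12.170 31.051
2 2.746 9.425 63.370
3 2.416 7.299 91.811
4 2.126 5.652 116.838
final: 116.838 9.356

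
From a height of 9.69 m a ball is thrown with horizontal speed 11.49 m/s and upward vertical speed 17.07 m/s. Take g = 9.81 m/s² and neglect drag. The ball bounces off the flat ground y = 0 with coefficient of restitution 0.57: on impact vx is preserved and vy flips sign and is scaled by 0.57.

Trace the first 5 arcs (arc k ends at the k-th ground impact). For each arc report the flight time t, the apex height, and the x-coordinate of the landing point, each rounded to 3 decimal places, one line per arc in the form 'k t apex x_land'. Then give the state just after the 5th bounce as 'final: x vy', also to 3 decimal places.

1 3.977 24.541 45.694
2 2.550 7.974 74.993
3 1.453 2.591 91.694
4 0.828 0.842 101.213
5 0.472 0.273 106.639
final: 106.639 1.320

Arc 1: start y=9.690, vy=17.070 → t=3.977, apex=24.541, x_land=45.694, impact vy=-21.943
  bounce: vy ← 0.57·21.943 = 12.508
Arc 2: start y=0.000, vy=12.508 → t=2.550, apex=7.974, x_land=74.993, impact vy=-12.508
  bounce: vy ← 0.57·12.508 = 7.129
Arc 3: start y=0.000, vy=7.129 → t=1.453, apex=2.591, x_land=91.694, impact vy=-7.129
  bounce: vy ← 0.57·7.129 = 4.064
Arc 4: start y=0.000, vy=4.064 → t=0.828, apex=0.842, x_land=101.213, impact vy=-4.064
  bounce: vy ← 0.57·4.064 = 2.316
Arc 5: start y=0.000, vy=2.316 → t=0.472, apex=0.273, x_land=106.639, impact vy=-2.316
  bounce: vy ← 0.57·2.316 = 1.320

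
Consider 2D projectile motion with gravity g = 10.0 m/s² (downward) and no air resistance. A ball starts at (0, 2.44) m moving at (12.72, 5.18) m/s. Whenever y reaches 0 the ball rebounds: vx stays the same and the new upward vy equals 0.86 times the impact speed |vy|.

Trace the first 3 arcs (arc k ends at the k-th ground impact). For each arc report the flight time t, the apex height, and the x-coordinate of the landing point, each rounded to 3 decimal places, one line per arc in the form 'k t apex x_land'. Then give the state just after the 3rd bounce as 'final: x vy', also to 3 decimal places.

Arc 1: start y=2.440, vy=5.180 → t=1.388, apex=3.782, x_land=17.651, impact vy=-8.697
  bounce: vy ← 0.86·8.697 = 7.479
Arc 2: start y=0.000, vy=7.479 → t=1.496, apex=2.797, x_land=36.678, impact vy=-7.479
  bounce: vy ← 0.86·7.479 = 6.432
Arc 3: start y=0.000, vy=6.432 → t=1.286, apex=2.069, x_land=53.041, impact vy=-6.432
  bounce: vy ← 0.86·6.432 = 5.532

1 1.388 3.782 17.651
2 1.496 2.797 36.678
3 1.286 2.069 53.041
final: 53.041 5.532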